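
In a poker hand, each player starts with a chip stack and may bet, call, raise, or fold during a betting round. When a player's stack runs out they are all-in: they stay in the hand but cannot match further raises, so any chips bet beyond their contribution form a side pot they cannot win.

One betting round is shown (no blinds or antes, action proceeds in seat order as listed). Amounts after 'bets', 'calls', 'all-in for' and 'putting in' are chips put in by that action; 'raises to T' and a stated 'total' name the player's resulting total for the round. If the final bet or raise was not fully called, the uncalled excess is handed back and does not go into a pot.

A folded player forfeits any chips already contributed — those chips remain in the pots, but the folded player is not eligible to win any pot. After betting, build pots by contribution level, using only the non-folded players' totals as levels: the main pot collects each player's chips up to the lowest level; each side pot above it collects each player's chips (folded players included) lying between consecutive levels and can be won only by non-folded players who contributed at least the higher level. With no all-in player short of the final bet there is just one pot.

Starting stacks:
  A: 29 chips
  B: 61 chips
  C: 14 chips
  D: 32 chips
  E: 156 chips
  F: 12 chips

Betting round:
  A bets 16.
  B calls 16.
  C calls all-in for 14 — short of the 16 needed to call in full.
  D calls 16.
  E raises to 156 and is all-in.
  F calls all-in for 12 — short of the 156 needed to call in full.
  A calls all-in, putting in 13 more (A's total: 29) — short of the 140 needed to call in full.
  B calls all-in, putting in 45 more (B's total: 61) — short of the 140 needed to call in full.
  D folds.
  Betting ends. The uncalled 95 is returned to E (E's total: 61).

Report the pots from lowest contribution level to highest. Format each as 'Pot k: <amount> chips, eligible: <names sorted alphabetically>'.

Pot 1: 72 chips, eligible: A, B, C, E, F
Pot 2: 10 chips, eligible: A, B, C, E
Pot 3: 47 chips, eligible: A, B, E
Pot 4: 64 chips, eligible: B, E

Derivation:
Contributions (after 95 returned to E): A=29, B=61, C=14, D=16, E=61, F=12
Folded: D
Pot levels (distinct totals of non-folded players): 12, 14, 29, 61
Layer 1-12: 12 each from A, B, C, D, E, F = 12*6 = 72 chips; eligible A, B, C, E, F
Layer 13-14: 2 each from A, B, C, D, E = 2*5 = 10 chips; eligible A, B, C, E
Layer 15-29: A 15 + B 15 + D 2 + E 15 = 47 chips; eligible A, B, E
Layer 30-61: 32 each from B, E = 32*2 = 64 chips; eligible B, E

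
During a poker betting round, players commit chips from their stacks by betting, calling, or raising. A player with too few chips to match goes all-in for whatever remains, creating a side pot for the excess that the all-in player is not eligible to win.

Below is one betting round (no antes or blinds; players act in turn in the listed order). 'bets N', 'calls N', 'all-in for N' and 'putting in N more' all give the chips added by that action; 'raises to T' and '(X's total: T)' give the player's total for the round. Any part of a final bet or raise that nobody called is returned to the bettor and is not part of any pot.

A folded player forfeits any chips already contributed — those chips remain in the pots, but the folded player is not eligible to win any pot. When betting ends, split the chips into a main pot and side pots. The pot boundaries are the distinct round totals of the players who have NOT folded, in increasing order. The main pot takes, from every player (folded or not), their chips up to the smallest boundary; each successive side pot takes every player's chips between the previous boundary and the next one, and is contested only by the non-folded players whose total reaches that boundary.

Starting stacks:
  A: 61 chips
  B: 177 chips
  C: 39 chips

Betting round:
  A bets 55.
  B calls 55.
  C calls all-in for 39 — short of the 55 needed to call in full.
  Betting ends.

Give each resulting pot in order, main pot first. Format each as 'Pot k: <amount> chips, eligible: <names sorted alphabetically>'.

Pot 1: 117 chips, eligible: A, B, C
Pot 2: 32 chips, eligible: A, B

Derivation:
Contributions: A=55, B=55, C=39
Pot levels (distinct totals of non-folded players): 39, 55
Layer 1-39: 39 each from A, B, C = 39*3 = 117 chips; eligible A, B, C
Layer 40-55: 16 each from A, B = 16*2 = 32 chips; eligible A, B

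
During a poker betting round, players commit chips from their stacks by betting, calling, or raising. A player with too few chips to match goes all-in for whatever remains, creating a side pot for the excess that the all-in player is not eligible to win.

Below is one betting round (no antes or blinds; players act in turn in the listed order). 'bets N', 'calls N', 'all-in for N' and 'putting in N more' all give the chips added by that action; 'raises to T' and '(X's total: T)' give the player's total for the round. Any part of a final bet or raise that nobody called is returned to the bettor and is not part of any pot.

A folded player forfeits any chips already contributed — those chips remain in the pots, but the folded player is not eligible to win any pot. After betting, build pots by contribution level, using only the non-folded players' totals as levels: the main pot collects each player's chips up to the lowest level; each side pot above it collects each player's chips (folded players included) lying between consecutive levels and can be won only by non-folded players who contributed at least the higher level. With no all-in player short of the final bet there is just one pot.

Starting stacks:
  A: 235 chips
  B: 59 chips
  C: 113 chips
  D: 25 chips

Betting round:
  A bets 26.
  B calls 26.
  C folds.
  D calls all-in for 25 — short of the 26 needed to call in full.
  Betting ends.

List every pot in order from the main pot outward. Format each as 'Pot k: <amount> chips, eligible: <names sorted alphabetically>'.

Pot 1: 75 chips, eligible: A, B, D
Pot 2: 2 chips, eligible: A, B

Derivation:
Contributions: A=26, B=26, D=25
Folded: C
Pot levels (distinct totals of non-folded players): 25, 26
Layer 1-25: 25 each from A, B, D = 25*3 = 75 chips; eligible A, B, D
Layer 26-26: 1 each from A, B = 1*2 = 2 chips; eligible A, B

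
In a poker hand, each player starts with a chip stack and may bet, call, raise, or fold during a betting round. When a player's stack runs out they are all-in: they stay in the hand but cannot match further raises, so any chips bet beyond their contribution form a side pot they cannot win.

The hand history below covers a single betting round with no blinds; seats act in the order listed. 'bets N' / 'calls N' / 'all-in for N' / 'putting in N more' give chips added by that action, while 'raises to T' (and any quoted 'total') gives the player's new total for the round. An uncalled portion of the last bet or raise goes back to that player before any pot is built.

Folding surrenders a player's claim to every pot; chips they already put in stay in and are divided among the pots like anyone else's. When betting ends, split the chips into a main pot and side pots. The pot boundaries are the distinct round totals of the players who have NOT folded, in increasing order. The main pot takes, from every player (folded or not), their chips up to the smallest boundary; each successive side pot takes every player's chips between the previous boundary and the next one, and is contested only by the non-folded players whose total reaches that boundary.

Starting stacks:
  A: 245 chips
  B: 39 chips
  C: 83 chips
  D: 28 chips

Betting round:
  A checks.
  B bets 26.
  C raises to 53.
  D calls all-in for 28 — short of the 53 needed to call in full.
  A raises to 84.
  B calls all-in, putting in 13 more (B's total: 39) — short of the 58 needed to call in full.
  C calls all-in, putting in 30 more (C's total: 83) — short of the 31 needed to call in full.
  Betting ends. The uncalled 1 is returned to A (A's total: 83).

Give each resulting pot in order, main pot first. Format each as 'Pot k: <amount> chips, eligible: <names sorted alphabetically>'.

Pot 1: 112 chips, eligible: A, B, C, D
Pot 2: 33 chips, eligible: A, B, C
Pot 3: 88 chips, eligible: A, C

Derivation:
Contributions (after 1 returned to A): A=83, B=39, C=83, D=28
Pot levels (distinct totals of non-folded players): 28, 39, 83
Layer 1-28: 28 each from A, B, C, D = 28*4 = 112 chips; eligible A, B, C, D
Layer 29-39: 11 each from A, B, C = 11*3 = 33 chips; eligible A, B, C
Layer 40-83: 44 each from A, C = 44*2 = 88 chips; eligible A, C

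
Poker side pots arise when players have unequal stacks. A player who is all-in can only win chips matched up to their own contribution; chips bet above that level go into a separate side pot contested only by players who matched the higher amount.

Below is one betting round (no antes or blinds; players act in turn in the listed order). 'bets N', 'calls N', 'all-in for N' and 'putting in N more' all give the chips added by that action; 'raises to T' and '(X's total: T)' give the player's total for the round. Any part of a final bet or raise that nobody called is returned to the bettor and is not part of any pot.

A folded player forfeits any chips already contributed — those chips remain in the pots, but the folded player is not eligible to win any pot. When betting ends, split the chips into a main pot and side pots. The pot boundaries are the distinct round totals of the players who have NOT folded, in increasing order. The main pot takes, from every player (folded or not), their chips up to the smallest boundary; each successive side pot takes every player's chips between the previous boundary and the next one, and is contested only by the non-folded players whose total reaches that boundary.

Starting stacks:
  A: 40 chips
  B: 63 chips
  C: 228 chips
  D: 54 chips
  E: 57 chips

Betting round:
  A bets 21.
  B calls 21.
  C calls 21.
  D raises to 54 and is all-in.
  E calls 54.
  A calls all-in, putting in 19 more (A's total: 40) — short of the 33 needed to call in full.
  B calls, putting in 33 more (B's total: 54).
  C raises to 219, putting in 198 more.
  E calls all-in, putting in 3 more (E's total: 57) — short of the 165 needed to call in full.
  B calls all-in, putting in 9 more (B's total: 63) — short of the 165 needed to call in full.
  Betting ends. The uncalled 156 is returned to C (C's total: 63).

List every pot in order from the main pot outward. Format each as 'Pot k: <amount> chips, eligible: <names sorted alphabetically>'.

Contributions (after 156 returned to C): A=40, B=63, C=63, D=54, E=57
Pot levels (distinct totals of non-folded players): 40, 54, 57, 63
Layer 1-40: 40 each from A, B, C, D, E = 40*5 = 200 chips; eligible A, B, C, D, E
Layer 41-54: 14 each from B, C, D, E = 14*4 = 56 chips; eligible B, C, D, E
Layer 55-57: 3 each from B, C, E = 3*3 = 9 chips; eligible B, C, E
Layer 58-63: 6 each from B, C = 6*2 = 12 chips; eligible B, C

Pot 1: 200 chips, eligible: A, B, C, D, E
Pot 2: 56 chips, eligible: B, C, D, E
Pot 3: 9 chips, eligible: B, C, E
Pot 4: 12 chips, eligible: B, C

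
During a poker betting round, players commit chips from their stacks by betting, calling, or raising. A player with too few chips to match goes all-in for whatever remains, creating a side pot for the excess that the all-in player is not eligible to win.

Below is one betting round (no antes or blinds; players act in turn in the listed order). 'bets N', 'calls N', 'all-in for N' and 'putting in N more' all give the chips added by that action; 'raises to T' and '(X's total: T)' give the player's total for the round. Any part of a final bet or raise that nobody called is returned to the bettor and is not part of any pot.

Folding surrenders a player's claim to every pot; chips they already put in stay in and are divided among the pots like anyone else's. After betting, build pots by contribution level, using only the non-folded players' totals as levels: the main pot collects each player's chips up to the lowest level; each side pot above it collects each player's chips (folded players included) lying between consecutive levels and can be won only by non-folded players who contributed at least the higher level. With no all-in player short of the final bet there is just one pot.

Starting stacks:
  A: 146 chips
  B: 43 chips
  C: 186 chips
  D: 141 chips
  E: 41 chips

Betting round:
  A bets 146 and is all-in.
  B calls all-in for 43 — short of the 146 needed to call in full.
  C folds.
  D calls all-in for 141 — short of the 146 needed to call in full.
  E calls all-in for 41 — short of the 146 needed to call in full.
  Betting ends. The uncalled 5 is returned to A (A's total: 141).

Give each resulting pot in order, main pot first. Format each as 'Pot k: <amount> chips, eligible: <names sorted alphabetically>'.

Pot 1: 164 chips, eligible: A, B, D, E
Pot 2: 6 chips, eligible: A, B, D
Pot 3: 196 chips, eligible: A, D

Derivation:
Contributions (after 5 returned to A): A=141, B=43, D=141, E=41
Folded: C
Pot levels (distinct totals of non-folded players): 41, 43, 141
Layer 1-41: 41 each from A, B, D, E = 41*4 = 164 chips; eligible A, B, D, E
Layer 42-43: 2 each from A, B, D = 2*3 = 6 chips; eligible A, B, D
Layer 44-141: 98 each from A, D = 98*2 = 196 chips; eligible A, D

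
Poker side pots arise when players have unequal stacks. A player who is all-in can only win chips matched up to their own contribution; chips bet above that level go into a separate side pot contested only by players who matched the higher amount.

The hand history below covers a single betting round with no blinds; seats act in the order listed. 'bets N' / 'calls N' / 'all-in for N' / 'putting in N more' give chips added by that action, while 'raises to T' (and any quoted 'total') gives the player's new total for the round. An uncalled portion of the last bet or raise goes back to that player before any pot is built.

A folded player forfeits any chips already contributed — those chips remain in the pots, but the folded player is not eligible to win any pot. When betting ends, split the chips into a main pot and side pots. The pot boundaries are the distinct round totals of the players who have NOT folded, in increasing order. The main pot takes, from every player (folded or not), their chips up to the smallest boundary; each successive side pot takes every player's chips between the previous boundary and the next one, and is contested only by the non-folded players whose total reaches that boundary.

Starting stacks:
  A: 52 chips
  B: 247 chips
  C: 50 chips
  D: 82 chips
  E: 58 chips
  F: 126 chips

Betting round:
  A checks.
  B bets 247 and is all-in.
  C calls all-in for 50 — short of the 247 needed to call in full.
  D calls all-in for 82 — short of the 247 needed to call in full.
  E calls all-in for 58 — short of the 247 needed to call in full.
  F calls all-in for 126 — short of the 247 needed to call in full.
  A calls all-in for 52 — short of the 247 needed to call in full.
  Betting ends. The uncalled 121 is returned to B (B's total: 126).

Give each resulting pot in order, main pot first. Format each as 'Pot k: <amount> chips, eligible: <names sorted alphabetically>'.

Pot 1: 300 chips, eligible: A, B, C, D, E, F
Pot 2: 10 chips, eligible: A, B, D, E, F
Pot 3: 24 chips, eligible: B, D, E, F
Pot 4: 72 chips, eligible: B, D, F
Pot 5: 88 chips, eligible: B, F

Derivation:
Contributions (after 121 returned to B): A=52, B=126, C=50, D=82, E=58, F=126
Pot levels (distinct totals of non-folded players): 50, 52, 58, 82, 126
Layer 1-50: 50 each from A, B, C, D, E, F = 50*6 = 300 chips; eligible A, B, C, D, E, F
Layer 51-52: 2 each from A, B, D, E, F = 2*5 = 10 chips; eligible A, B, D, E, F
Layer 53-58: 6 each from B, D, E, F = 6*4 = 24 chips; eligible B, D, E, F
Layer 59-82: 24 each from B, D, F = 24*3 = 72 chips; eligible B, D, F
Layer 83-126: 44 each from B, F = 44*2 = 88 chips; eligible B, F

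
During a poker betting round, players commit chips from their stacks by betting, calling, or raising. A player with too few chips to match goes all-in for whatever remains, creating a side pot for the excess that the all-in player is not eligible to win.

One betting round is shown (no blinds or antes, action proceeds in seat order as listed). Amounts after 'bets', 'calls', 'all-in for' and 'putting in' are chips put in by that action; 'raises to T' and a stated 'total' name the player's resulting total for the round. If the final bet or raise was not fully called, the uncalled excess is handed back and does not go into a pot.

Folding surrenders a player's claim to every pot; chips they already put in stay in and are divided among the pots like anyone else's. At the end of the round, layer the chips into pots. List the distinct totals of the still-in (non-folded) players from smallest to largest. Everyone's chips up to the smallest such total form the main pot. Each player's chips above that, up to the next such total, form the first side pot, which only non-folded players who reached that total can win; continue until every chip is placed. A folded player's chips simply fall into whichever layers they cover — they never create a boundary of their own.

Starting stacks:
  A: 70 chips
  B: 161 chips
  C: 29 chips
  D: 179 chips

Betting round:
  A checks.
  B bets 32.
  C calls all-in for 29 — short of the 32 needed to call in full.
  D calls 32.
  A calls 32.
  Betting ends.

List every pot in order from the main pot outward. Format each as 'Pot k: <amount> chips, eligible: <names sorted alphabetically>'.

Contributions: A=32, B=32, C=29, D=32
Pot levels (distinct totals of non-folded players): 29, 32
Layer 1-29: 29 each from A, B, C, D = 29*4 = 116 chips; eligible A, B, C, D
Layer 30-32: 3 each from A, B, D = 3*3 = 9 chips; eligible A, B, D

Pot 1: 116 chips, eligible: A, B, C, D
Pot 2: 9 chips, eligible: A, B, D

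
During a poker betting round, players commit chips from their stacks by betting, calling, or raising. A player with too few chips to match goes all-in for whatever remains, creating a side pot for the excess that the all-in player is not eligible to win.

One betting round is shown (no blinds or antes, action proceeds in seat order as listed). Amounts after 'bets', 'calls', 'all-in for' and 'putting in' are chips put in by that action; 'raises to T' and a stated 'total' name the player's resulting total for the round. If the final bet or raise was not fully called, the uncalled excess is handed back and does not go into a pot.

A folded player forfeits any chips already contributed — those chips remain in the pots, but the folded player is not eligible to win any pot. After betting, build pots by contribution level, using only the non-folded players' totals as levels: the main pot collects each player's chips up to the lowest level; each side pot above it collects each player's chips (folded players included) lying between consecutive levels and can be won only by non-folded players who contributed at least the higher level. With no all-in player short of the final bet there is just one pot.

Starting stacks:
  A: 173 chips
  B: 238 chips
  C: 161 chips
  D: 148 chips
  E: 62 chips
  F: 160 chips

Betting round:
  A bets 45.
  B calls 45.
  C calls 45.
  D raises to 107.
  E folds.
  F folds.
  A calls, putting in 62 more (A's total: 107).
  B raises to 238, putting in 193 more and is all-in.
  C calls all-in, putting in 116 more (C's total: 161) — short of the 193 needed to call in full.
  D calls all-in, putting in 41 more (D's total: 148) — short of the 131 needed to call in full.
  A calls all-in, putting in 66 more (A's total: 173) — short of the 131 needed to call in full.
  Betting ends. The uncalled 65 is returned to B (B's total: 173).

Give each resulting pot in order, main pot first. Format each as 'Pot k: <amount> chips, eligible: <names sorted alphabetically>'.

Pot 1: 592 chips, eligible: A, B, C, D
Pot 2: 39 chips, eligible: A, B, C
Pot 3: 24 chips, eligible: A, B

Derivation:
Contributions (after 65 returned to B): A=173, B=173, C=161, D=148
Folded: E, F
Pot levels (distinct totals of non-folded players): 148, 161, 173
Layer 1-148: 148 each from A, B, C, D = 148*4 = 592 chips; eligible A, B, C, D
Layer 149-161: 13 each from A, B, C = 13*3 = 39 chips; eligible A, B, C
Layer 162-173: 12 each from A, B = 12*2 = 24 chips; eligible A, B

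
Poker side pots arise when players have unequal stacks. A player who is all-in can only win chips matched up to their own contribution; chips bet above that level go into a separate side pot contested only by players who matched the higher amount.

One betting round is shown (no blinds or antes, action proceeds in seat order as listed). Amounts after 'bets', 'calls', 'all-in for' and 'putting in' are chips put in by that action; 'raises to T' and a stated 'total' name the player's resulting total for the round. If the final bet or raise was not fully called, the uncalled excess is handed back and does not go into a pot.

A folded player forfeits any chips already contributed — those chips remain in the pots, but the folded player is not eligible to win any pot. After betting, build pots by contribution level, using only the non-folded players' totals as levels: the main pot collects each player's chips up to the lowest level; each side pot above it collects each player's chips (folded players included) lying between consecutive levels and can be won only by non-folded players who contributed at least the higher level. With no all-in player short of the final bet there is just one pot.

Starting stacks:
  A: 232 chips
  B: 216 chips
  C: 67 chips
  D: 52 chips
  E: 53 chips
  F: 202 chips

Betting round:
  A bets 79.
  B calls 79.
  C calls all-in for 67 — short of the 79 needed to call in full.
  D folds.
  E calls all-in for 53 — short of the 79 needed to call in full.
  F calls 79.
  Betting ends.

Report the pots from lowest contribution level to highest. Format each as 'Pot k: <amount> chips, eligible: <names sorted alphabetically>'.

Pot 1: 265 chips, eligible: A, B, C, E, F
Pot 2: 56 chips, eligible: A, B, C, F
Pot 3: 36 chips, eligible: A, B, F

Derivation:
Contributions: A=79, B=79, C=67, E=53, F=79
Folded: D
Pot levels (distinct totals of non-folded players): 53, 67, 79
Layer 1-53: 53 each from A, B, C, E, F = 53*5 = 265 chips; eligible A, B, C, E, F
Layer 54-67: 14 each from A, B, C, F = 14*4 = 56 chips; eligible A, B, C, F
Layer 68-79: 12 each from A, B, F = 12*3 = 36 chips; eligible A, B, F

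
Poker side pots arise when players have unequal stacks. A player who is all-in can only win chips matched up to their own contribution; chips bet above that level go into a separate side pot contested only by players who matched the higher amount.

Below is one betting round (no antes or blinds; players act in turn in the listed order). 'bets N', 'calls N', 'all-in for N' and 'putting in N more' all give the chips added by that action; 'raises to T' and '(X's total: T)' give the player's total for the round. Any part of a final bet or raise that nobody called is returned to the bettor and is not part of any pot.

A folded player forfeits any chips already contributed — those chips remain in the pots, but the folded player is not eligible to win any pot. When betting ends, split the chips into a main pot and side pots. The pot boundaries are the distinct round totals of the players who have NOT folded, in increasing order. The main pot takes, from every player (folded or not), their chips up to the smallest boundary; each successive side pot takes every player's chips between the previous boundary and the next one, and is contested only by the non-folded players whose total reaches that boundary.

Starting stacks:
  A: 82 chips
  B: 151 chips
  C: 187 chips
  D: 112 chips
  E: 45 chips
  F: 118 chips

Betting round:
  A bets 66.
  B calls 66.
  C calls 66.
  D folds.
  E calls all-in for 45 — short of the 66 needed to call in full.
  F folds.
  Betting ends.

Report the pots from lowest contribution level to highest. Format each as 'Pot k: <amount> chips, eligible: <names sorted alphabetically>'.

Pot 1: 180 chips, eligible: A, B, C, E
Pot 2: 63 chips, eligible: A, B, C

Derivation:
Contributions: A=66, B=66, C=66, E=45
Folded: D, F
Pot levels (distinct totals of non-folded players): 45, 66
Layer 1-45: 45 each from A, B, C, E = 45*4 = 180 chips; eligible A, B, C, E
Layer 46-66: 21 each from A, B, C = 21*3 = 63 chips; eligible A, B, C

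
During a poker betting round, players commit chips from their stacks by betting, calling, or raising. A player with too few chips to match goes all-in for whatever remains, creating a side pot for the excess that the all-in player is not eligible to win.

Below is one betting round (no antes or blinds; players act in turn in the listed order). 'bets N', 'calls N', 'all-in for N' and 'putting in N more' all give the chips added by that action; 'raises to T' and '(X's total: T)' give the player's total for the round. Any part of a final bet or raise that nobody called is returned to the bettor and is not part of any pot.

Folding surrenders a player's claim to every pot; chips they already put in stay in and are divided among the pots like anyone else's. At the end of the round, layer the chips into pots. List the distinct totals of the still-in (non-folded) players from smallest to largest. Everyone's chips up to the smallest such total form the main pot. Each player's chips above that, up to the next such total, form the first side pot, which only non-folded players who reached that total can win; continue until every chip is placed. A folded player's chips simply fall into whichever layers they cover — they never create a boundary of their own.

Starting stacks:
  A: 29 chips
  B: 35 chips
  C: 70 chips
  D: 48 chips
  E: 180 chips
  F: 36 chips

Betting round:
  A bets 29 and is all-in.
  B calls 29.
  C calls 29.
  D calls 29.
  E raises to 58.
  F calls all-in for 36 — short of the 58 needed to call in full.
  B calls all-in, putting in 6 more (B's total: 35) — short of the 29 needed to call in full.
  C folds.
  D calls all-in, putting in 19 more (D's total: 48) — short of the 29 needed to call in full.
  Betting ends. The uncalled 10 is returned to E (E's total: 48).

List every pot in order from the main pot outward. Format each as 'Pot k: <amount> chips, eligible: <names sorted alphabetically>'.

Pot 1: 174 chips, eligible: A, B, D, E, F
Pot 2: 24 chips, eligible: B, D, E, F
Pot 3: 3 chips, eligible: D, E, F
Pot 4: 24 chips, eligible: D, E

Derivation:
Contributions (after 10 returned to E): A=29, B=35, C=29, D=48, E=48, F=36
Folded: C
Pot levels (distinct totals of non-folded players): 29, 35, 36, 48
Layer 1-29: 29 each from A, B, C, D, E, F = 29*6 = 174 chips; eligible A, B, D, E, F
Layer 30-35: 6 each from B, D, E, F = 6*4 = 24 chips; eligible B, D, E, F
Layer 36-36: 1 each from D, E, F = 1*3 = 3 chips; eligible D, E, F
Layer 37-48: 12 each from D, E = 12*2 = 24 chips; eligible D, E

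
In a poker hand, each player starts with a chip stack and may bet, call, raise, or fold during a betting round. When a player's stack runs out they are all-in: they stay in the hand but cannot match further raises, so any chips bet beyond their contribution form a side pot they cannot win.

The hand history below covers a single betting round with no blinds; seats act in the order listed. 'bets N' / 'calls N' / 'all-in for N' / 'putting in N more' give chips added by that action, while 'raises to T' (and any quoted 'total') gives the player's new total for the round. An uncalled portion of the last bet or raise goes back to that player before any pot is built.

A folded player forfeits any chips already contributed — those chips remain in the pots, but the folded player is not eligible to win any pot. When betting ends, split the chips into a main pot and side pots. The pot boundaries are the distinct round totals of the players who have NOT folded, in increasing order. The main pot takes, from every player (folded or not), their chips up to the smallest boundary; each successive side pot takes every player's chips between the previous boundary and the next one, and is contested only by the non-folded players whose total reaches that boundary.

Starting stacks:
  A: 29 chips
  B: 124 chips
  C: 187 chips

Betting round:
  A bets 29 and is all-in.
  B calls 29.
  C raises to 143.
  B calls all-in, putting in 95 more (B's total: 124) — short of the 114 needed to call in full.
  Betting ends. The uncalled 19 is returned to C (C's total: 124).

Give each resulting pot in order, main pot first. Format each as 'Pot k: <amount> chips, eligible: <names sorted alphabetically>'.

Contributions (after 19 returned to C): A=29, B=124, C=124
Pot levels (distinct totals of non-folded players): 29, 124
Layer 1-29: 29 each from A, B, C = 29*3 = 87 chips; eligible A, B, C
Layer 30-124: 95 each from B, C = 95*2 = 190 chips; eligible B, C

Pot 1: 87 chips, eligible: A, B, C
Pot 2: 190 chips, eligible: B, C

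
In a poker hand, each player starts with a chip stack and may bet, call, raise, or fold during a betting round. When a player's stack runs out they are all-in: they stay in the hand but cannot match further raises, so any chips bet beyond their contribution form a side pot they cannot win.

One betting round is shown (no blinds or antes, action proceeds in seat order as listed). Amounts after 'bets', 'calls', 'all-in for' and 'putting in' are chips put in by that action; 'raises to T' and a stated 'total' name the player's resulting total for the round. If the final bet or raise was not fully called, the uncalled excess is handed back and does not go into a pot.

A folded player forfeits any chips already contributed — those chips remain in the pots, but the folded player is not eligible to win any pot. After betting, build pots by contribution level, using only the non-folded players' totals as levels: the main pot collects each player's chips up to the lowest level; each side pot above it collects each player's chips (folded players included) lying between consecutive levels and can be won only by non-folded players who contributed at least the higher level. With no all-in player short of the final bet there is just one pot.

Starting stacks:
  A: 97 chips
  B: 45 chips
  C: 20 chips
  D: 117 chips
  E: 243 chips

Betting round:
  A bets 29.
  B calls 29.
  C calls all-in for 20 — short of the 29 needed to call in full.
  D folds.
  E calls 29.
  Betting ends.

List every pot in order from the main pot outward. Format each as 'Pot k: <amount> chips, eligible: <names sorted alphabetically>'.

Pot 1: 80 chips, eligible: A, B, C, E
Pot 2: 27 chips, eligible: A, B, E

Derivation:
Contributions: A=29, B=29, C=20, E=29
Folded: D
Pot levels (distinct totals of non-folded players): 20, 29
Layer 1-20: 20 each from A, B, C, E = 20*4 = 80 chips; eligible A, B, C, E
Layer 21-29: 9 each from A, B, E = 9*3 = 27 chips; eligible A, B, E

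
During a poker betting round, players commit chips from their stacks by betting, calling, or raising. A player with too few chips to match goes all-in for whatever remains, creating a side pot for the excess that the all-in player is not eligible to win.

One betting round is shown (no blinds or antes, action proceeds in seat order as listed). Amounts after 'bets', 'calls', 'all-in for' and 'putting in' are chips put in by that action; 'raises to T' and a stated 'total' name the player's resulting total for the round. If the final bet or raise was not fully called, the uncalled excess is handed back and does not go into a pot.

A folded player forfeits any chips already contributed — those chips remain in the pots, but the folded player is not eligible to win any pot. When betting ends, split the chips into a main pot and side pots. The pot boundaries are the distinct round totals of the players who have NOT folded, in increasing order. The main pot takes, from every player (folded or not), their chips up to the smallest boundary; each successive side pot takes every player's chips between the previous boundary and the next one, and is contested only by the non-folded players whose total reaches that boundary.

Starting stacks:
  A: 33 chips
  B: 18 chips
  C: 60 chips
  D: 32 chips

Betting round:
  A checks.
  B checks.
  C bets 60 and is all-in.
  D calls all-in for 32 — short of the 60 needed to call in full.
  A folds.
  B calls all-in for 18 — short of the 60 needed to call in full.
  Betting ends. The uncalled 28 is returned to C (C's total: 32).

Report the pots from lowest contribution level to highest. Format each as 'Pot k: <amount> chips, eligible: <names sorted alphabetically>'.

Pot 1: 54 chips, eligible: B, C, D
Pot 2: 28 chips, eligible: C, D

Derivation:
Contributions (after 28 returned to C): B=18, C=32, D=32
Folded: A
Pot levels (distinct totals of non-folded players): 18, 32
Layer 1-18: 18 each from B, C, D = 18*3 = 54 chips; eligible B, C, D
Layer 19-32: 14 each from C, D = 14*2 = 28 chips; eligible C, D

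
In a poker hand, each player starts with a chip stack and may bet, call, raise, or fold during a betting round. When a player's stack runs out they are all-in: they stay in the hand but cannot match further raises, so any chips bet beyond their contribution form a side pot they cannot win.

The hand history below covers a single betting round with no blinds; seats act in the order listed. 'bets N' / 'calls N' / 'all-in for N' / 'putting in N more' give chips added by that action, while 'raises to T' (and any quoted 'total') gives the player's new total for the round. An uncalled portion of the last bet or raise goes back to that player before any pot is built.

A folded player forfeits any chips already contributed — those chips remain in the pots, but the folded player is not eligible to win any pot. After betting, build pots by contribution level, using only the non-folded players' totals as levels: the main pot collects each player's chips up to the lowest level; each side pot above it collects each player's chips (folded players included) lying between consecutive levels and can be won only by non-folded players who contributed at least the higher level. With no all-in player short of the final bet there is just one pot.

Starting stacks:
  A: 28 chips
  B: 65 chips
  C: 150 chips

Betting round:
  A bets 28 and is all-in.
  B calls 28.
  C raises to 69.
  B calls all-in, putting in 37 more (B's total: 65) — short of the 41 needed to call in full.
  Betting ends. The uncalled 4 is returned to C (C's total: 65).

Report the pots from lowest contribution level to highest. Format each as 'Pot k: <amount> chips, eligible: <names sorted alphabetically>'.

Pot 1: 84 chips, eligible: A, B, C
Pot 2: 74 chips, eligible: B, C

Derivation:
Contributions (after 4 returned to C): A=28, B=65, C=65
Pot levels (distinct totals of non-folded players): 28, 65
Layer 1-28: 28 each from A, B, C = 28*3 = 84 chips; eligible A, B, C
Layer 29-65: 37 each from B, C = 37*2 = 74 chips; eligible B, C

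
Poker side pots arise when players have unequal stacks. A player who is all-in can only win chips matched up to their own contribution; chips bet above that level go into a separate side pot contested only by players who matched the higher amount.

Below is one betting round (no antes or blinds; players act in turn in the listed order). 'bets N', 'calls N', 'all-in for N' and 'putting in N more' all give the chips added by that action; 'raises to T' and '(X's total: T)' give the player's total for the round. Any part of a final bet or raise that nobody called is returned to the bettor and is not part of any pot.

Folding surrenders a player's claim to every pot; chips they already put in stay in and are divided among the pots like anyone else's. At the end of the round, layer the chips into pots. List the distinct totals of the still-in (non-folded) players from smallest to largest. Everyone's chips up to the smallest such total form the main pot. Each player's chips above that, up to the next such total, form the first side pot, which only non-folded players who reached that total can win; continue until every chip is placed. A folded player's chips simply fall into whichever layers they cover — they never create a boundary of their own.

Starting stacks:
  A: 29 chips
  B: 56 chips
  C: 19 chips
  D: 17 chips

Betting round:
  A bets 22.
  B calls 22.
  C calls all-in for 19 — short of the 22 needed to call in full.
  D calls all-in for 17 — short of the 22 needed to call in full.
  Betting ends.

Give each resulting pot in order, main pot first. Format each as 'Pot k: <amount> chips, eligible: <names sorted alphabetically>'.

Contributions: A=22, B=22, C=19, D=17
Pot levels (distinct totals of non-folded players): 17, 19, 22
Layer 1-17: 17 each from A, B, C, D = 17*4 = 68 chips; eligible A, B, C, D
Layer 18-19: 2 each from A, B, C = 2*3 = 6 chips; eligible A, B, C
Layer 20-22: 3 each from A, B = 3*2 = 6 chips; eligible A, B

Pot 1: 68 chips, eligible: A, B, C, D
Pot 2: 6 chips, eligible: A, B, C
Pot 3: 6 chips, eligible: A, B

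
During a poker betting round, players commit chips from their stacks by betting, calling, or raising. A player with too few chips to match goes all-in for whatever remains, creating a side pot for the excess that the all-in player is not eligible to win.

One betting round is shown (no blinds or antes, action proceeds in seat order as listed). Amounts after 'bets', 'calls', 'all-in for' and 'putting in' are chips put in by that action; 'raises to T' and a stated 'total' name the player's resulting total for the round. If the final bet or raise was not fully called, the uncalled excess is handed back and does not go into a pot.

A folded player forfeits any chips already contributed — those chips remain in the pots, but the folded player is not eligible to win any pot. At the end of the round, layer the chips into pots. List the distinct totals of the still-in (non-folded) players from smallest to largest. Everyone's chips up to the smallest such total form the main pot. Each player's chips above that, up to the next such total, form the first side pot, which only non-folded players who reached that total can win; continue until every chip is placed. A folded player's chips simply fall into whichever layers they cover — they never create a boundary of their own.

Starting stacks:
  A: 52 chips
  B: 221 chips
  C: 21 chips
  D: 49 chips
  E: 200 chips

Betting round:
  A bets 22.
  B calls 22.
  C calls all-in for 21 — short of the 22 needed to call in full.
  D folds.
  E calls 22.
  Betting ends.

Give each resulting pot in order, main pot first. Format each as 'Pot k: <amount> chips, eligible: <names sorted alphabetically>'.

Contributions: A=22, B=22, C=21, E=22
Folded: D
Pot levels (distinct totals of non-folded players): 21, 22
Layer 1-21: 21 each from A, B, C, E = 21*4 = 84 chips; eligible A, B, C, E
Layer 22-22: 1 each from A, B, E = 1*3 = 3 chips; eligible A, B, E

Pot 1: 84 chips, eligible: A, B, C, E
Pot 2: 3 chips, eligible: A, B, E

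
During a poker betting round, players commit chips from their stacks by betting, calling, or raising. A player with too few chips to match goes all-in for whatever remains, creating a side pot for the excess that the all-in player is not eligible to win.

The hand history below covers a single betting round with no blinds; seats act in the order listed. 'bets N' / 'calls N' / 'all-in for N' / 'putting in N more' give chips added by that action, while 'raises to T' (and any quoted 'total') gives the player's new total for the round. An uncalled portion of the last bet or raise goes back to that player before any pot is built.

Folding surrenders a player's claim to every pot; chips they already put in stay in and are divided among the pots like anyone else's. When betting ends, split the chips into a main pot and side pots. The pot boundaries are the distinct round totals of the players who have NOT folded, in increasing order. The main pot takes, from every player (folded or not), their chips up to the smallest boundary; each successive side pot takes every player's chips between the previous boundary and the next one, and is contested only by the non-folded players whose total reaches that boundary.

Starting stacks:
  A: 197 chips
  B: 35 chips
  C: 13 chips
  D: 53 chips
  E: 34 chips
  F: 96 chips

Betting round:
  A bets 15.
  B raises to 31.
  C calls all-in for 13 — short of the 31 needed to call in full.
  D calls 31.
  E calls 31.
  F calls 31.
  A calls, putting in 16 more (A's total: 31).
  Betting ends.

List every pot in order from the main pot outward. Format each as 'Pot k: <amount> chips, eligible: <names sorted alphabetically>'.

Contributions: A=31, B=31, C=13, D=31, E=31, F=31
Pot levels (distinct totals of non-folded players): 13, 31
Layer 1-13: 13 each from A, B, C, D, E, F = 13*6 = 78 chips; eligible A, B, C, D, E, F
Layer 14-31: 18 each from A, B, D, E, F = 18*5 = 90 chips; eligible A, B, D, E, F

Pot 1: 78 chips, eligible: A, B, C, D, E, F
Pot 2: 90 chips, eligible: A, B, D, E, F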